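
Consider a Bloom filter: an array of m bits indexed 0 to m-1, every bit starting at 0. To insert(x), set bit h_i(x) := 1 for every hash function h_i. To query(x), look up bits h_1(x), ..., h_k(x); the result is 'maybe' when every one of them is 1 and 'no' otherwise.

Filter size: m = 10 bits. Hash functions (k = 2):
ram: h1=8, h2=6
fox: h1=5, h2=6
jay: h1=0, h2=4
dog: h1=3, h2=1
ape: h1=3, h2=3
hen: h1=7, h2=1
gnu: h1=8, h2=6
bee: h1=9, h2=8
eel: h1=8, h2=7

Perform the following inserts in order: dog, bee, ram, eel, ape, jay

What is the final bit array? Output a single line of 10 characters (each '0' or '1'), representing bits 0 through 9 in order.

Answer: 1101101111

Derivation:
Start: bits=0000000000
After insert 'dog': sets bits 1 3 -> bits=0101000000
After insert 'bee': sets bits 8 9 -> bits=0101000011
After insert 'ram': sets bits 6 8 -> bits=0101001011
After insert 'eel': sets bits 7 8 -> bits=0101001111
After insert 'ape': sets bits 3 -> bits=0101001111
After insert 'jay': sets bits 0 4 -> bits=1101101111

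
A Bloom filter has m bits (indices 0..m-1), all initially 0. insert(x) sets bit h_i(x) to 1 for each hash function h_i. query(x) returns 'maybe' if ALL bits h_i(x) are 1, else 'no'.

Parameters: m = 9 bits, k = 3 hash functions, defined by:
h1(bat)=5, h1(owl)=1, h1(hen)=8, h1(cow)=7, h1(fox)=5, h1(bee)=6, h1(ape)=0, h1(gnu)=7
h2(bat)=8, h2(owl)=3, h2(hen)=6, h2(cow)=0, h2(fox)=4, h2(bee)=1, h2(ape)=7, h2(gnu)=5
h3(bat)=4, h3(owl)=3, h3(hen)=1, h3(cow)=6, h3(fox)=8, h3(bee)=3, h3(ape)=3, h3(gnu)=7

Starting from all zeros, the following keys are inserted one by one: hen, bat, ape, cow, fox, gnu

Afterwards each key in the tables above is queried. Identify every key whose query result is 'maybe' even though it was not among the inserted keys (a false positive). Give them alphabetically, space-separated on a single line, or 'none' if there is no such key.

Answer: bee owl

Derivation:
Start: bits=000000000
After insert 'hen': sets bits 1 6 8 -> bits=010000101
After insert 'bat': sets bits 4 5 8 -> bits=010011101
After insert 'ape': sets bits 0 3 7 -> bits=110111111
After insert 'cow': sets bits 0 6 7 -> bits=110111111
After insert 'fox': sets bits 4 5 8 -> bits=110111111
After insert 'gnu': sets bits 5 7 -> bits=110111111
Not inserted: bee owl — query each against bits=110111111:
query bee: checks bit1=1, bit3=1, bit6=1 (all 1) -> maybe => FALSE POSITIVE
query owl: checks bit1=1, bit3=1 (all 1) -> maybe => FALSE POSITIVE
False positives (alphabetical): bee owl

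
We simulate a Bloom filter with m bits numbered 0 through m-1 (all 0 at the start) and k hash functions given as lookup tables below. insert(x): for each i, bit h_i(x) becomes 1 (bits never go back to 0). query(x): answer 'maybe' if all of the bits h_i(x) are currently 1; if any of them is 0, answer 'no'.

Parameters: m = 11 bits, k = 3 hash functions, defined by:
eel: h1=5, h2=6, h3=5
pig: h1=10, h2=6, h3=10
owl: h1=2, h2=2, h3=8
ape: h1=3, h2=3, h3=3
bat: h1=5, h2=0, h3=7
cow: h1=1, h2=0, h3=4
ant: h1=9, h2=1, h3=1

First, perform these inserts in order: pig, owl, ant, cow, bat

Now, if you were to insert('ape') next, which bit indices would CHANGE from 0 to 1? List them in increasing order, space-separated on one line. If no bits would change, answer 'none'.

Answer: 3

Derivation:
Start: bits=00000000000
After insert 'pig': sets bits 6 10 -> bits=00000010001
After insert 'owl': sets bits 2 8 -> bits=00100010101
After insert 'ant': sets bits 1 9 -> bits=01100010111
After insert 'cow': sets bits 0 1 4 -> bits=11101010111
After insert 'bat': sets bits 0 5 7 -> bits=11101111111
insert 'ape' would touch bits 3; currently bit3=0
Bits that are 0 among those (would change 0->1): 3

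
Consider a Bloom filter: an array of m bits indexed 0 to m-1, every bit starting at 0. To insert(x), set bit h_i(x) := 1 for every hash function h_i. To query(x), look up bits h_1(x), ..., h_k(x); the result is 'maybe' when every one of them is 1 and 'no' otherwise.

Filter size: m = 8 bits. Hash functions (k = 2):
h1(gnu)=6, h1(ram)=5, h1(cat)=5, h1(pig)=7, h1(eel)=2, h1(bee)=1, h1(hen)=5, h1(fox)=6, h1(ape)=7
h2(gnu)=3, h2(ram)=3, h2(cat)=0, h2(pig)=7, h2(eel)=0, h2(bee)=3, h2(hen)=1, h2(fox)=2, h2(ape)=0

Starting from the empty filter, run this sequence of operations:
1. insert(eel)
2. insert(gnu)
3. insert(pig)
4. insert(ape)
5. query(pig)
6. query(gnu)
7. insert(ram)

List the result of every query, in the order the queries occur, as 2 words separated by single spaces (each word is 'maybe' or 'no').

Answer: maybe maybe

Derivation:
Start: bits=00000000
Op 1: insert eel -> sets bits 0 2 -> bits=10100000
Op 2: insert gnu -> sets bits 3 6 -> bits=10110010
Op 3: insert pig -> sets bits 7 -> bits=10110011
Op 4: insert ape -> sets bits 0 7 -> bits=10110011
Op 5: query pig -> checks bit7=1 (all 1) -> maybe
Op 6: query gnu -> checks bit3=1, bit6=1 (all 1) -> maybe
Op 7: insert ram -> sets bits 3 5 -> bits=10110111
Query results in order: maybe maybe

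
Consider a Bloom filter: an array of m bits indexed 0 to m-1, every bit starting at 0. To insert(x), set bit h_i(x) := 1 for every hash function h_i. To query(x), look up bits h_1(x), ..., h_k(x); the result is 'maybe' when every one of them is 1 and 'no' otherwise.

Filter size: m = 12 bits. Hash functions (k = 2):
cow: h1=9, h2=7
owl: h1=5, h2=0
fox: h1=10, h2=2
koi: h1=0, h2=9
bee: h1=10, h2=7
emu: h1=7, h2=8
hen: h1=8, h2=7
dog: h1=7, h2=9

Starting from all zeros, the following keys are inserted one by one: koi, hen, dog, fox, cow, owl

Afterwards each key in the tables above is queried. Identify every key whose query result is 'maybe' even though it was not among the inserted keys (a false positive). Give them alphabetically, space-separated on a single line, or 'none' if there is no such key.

Start: bits=000000000000
After insert 'koi': sets bits 0 9 -> bits=100000000100
After insert 'hen': sets bits 7 8 -> bits=100000011100
After insert 'dog': sets bits 7 9 -> bits=100000011100
After insert 'fox': sets bits 2 10 -> bits=101000011110
After insert 'cow': sets bits 7 9 -> bits=101000011110
After insert 'owl': sets bits 0 5 -> bits=101001011110
Not inserted: bee emu — query each against bits=101001011110:
query bee: checks bit7=1, bit10=1 (all 1) -> maybe => FALSE POSITIVE
query emu: checks bit7=1, bit8=1 (all 1) -> maybe => FALSE POSITIVE
False positives (alphabetical): bee emu

Answer: bee emu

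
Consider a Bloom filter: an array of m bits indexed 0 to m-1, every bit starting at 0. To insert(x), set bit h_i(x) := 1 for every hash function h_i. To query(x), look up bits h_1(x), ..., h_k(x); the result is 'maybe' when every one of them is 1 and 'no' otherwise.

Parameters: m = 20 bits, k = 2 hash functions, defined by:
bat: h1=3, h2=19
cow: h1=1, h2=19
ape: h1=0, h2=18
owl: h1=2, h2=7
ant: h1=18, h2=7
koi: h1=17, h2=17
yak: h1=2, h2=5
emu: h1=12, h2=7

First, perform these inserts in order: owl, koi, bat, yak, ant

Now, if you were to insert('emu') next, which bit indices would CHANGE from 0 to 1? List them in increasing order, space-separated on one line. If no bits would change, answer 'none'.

Answer: 12

Derivation:
Start: bits=00000000000000000000
After insert 'owl': sets bits 2 7 -> bits=00100001000000000000
After insert 'koi': sets bits 17 -> bits=00100001000000000100
After insert 'bat': sets bits 3 19 -> bits=00110001000000000101
After insert 'yak': sets bits 2 5 -> bits=00110101000000000101
After insert 'ant': sets bits 7 18 -> bits=00110101000000000111
insert 'emu' would touch bits 7 12; currently bit7=1, bit12=0
Bits that are 0 among those (would change 0->1): 12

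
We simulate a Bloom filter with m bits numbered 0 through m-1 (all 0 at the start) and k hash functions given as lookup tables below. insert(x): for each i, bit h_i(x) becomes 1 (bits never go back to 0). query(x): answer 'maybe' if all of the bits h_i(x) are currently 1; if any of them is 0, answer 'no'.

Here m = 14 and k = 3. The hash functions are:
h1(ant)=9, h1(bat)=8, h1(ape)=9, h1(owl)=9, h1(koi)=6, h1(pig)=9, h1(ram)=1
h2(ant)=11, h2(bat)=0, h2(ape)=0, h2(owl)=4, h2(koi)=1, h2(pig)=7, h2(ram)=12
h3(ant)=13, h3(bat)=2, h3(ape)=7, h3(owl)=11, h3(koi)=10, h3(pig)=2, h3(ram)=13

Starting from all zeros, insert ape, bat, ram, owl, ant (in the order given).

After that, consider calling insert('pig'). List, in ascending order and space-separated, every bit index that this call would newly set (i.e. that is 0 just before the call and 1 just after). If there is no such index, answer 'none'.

Start: bits=00000000000000
After insert 'ape': sets bits 0 7 9 -> bits=10000001010000
After insert 'bat': sets bits 0 2 8 -> bits=10100001110000
After insert 'ram': sets bits 1 12 13 -> bits=11100001110011
After insert 'owl': sets bits 4 9 11 -> bits=11101001110111
After insert 'ant': sets bits 9 11 13 -> bits=11101001110111
insert 'pig' would touch bits 2 7 9; currently bit2=1, bit7=1, bit9=1
Bits that are 0 among those (would change 0->1): none

Answer: none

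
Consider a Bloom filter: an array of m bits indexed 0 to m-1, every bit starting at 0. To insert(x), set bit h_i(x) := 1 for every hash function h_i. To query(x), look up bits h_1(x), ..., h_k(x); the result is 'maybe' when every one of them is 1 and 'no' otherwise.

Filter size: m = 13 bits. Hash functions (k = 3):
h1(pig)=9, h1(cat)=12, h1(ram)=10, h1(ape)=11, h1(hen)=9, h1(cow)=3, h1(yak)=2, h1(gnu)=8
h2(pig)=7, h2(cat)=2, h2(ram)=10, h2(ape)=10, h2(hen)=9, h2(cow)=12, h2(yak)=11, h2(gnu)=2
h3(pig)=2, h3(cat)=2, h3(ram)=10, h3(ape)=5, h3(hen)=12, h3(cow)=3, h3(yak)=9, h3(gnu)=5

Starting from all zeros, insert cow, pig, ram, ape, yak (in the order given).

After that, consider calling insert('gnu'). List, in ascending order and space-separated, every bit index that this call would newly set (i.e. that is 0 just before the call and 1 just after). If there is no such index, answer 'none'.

Start: bits=0000000000000
After insert 'cow': sets bits 3 12 -> bits=0001000000001
After insert 'pig': sets bits 2 7 9 -> bits=0011000101001
After insert 'ram': sets bits 10 -> bits=0011000101101
After insert 'ape': sets bits 5 10 11 -> bits=0011010101111
After insert 'yak': sets bits 2 9 11 -> bits=0011010101111
insert 'gnu' would touch bits 2 5 8; currently bit2=1, bit5=1, bit8=0
Bits that are 0 among those (would change 0->1): 8

Answer: 8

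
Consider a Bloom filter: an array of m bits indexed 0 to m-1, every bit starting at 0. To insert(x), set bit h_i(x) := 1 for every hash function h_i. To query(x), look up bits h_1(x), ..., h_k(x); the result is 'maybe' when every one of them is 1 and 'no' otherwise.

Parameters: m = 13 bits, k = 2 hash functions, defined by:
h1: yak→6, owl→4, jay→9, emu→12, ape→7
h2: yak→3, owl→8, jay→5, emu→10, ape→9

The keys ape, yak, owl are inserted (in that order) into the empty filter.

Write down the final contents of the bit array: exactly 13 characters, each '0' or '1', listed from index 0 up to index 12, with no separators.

Answer: 0001101111000

Derivation:
Start: bits=0000000000000
After insert 'ape': sets bits 7 9 -> bits=0000000101000
After insert 'yak': sets bits 3 6 -> bits=0001001101000
After insert 'owl': sets bits 4 8 -> bits=0001101111000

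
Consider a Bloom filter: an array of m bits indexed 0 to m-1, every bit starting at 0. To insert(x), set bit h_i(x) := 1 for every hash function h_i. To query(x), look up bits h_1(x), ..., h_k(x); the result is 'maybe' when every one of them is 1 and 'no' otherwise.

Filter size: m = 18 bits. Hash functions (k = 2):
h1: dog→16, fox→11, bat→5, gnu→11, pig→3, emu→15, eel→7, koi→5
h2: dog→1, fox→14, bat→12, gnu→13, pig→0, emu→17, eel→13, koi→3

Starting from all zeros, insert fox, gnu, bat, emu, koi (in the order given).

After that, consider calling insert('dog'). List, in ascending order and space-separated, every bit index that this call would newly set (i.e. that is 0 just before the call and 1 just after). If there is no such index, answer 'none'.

Start: bits=000000000000000000
After insert 'fox': sets bits 11 14 -> bits=000000000001001000
After insert 'gnu': sets bits 11 13 -> bits=000000000001011000
After insert 'bat': sets bits 5 12 -> bits=000001000001111000
After insert 'emu': sets bits 15 17 -> bits=000001000001111101
After insert 'koi': sets bits 3 5 -> bits=000101000001111101
insert 'dog' would touch bits 1 16; currently bit1=0, bit16=0
Bits that are 0 among those (would change 0->1): 1 16

Answer: 1 16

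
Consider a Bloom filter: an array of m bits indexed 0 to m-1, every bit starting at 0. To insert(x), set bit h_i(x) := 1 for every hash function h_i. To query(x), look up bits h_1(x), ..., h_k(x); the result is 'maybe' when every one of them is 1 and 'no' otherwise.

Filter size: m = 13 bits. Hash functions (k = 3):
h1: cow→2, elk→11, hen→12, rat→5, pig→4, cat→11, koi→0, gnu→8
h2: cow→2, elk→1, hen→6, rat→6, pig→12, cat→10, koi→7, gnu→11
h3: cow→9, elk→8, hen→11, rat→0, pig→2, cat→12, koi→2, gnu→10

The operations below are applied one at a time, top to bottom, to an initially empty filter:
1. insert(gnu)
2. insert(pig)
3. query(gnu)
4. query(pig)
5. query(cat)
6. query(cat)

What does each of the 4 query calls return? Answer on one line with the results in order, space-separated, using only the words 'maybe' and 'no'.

Start: bits=0000000000000
Op 1: insert gnu -> sets bits 8 10 11 -> bits=0000000010110
Op 2: insert pig -> sets bits 2 4 12 -> bits=0010100010111
Op 3: query gnu -> checks bit8=1, bit10=1, bit11=1 (all 1) -> maybe
Op 4: query pig -> checks bit2=1, bit4=1, bit12=1 (all 1) -> maybe
Op 5: query cat -> checks bit10=1, bit11=1, bit12=1 (all 1) -> maybe
Op 6: query cat -> checks bit10=1, bit11=1, bit12=1 (all 1) -> maybe
Query results in order: maybe maybe maybe maybe

Answer: maybe maybe maybe maybe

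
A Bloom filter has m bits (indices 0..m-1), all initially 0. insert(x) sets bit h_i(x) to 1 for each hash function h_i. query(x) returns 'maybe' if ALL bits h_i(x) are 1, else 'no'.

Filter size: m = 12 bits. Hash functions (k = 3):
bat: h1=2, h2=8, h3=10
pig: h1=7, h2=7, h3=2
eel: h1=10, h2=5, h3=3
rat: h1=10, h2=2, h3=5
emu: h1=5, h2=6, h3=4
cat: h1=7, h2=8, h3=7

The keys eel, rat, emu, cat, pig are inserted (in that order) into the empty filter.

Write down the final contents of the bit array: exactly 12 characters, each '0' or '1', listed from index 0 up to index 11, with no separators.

Start: bits=000000000000
After insert 'eel': sets bits 3 5 10 -> bits=000101000010
After insert 'rat': sets bits 2 5 10 -> bits=001101000010
After insert 'emu': sets bits 4 5 6 -> bits=001111100010
After insert 'cat': sets bits 7 8 -> bits=001111111010
After insert 'pig': sets bits 2 7 -> bits=001111111010

Answer: 001111111010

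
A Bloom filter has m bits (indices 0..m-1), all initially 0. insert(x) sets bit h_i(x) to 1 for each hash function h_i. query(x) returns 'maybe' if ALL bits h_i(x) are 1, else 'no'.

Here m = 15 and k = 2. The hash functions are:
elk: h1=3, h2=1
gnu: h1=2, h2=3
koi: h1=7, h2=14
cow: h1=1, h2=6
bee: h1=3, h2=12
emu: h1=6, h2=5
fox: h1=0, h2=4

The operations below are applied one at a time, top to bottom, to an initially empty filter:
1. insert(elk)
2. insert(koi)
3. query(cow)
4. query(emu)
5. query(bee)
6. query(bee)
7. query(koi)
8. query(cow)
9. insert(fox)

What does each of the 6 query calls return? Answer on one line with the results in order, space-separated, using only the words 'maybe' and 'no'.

Start: bits=000000000000000
Op 1: insert elk -> sets bits 1 3 -> bits=010100000000000
Op 2: insert koi -> sets bits 7 14 -> bits=010100010000001
Op 3: query cow -> checks bit1=1, bit6=0 (has a 0) -> no
Op 4: query emu -> checks bit5=0, bit6=0 (has a 0) -> no
Op 5: query bee -> checks bit3=1, bit12=0 (has a 0) -> no
Op 6: query bee -> checks bit3=1, bit12=0 (has a 0) -> no
Op 7: query koi -> checks bit7=1, bit14=1 (all 1) -> maybe
Op 8: query cow -> checks bit1=1, bit6=0 (has a 0) -> no
Op 9: insert fox -> sets bits 0 4 -> bits=110110010000001
Query results in order: no no no no maybe no

Answer: no no no no maybe no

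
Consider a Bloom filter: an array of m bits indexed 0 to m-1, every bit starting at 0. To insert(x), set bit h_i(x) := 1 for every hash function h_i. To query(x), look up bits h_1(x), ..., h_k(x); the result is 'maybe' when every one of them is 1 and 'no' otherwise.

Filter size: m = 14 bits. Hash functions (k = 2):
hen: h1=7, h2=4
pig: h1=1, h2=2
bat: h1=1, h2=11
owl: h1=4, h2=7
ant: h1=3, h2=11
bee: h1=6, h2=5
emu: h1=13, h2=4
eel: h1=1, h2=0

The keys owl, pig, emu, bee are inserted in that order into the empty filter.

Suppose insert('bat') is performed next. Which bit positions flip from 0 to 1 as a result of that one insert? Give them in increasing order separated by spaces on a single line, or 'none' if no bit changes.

Answer: 11

Derivation:
Start: bits=00000000000000
After insert 'owl': sets bits 4 7 -> bits=00001001000000
After insert 'pig': sets bits 1 2 -> bits=01101001000000
After insert 'emu': sets bits 4 13 -> bits=01101001000001
After insert 'bee': sets bits 5 6 -> bits=01101111000001
insert 'bat' would touch bits 1 11; currently bit1=1, bit11=0
Bits that are 0 among those (would change 0->1): 11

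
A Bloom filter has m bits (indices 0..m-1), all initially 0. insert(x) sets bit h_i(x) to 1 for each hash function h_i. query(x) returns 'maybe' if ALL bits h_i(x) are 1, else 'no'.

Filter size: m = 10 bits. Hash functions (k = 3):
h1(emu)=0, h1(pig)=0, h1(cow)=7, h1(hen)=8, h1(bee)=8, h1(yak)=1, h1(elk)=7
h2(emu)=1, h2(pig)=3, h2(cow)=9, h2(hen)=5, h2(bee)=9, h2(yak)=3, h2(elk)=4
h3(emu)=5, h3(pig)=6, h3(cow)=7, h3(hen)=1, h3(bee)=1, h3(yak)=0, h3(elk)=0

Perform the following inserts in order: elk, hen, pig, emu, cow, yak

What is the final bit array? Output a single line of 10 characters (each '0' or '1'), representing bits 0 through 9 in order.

Answer: 1101111111

Derivation:
Start: bits=0000000000
After insert 'elk': sets bits 0 4 7 -> bits=1000100100
After insert 'hen': sets bits 1 5 8 -> bits=1100110110
After insert 'pig': sets bits 0 3 6 -> bits=1101111110
After insert 'emu': sets bits 0 1 5 -> bits=1101111110
After insert 'cow': sets bits 7 9 -> bits=1101111111
After insert 'yak': sets bits 0 1 3 -> bits=1101111111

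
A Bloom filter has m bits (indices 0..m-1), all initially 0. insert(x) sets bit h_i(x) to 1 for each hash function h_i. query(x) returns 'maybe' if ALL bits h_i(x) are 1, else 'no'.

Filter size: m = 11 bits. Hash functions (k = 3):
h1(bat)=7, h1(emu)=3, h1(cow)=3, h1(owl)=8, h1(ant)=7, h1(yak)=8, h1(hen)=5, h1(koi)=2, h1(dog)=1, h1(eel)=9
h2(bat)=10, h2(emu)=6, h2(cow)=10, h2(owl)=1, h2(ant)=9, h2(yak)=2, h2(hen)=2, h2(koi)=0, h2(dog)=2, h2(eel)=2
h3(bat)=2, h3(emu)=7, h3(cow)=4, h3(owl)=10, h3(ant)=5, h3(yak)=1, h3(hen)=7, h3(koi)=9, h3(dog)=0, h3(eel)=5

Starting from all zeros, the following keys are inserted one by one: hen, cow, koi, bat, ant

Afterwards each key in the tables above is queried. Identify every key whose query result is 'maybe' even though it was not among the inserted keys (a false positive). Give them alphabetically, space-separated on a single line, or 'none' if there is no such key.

Start: bits=00000000000
After insert 'hen': sets bits 2 5 7 -> bits=00100101000
After insert 'cow': sets bits 3 4 10 -> bits=00111101001
After insert 'koi': sets bits 0 2 9 -> bits=10111101011
After insert 'bat': sets bits 2 7 10 -> bits=10111101011
After insert 'ant': sets bits 5 7 9 -> bits=10111101011
Not inserted: dog eel emu owl yak — query each against bits=10111101011:
query dog: checks bit0=1, bit1=0, bit2=1 (has a 0) -> no => not a false positive
query eel: checks bit2=1, bit5=1, bit9=1 (all 1) -> maybe => FALSE POSITIVE
query emu: checks bit3=1, bit6=0, bit7=1 (has a 0) -> no => not a false positive
query owl: checks bit1=0, bit8=0, bit10=1 (has a 0) -> no => not a false positive
query yak: checks bit1=0, bit2=1, bit8=0 (has a 0) -> no => not a false positive
False positives (alphabetical): eel

Answer: eel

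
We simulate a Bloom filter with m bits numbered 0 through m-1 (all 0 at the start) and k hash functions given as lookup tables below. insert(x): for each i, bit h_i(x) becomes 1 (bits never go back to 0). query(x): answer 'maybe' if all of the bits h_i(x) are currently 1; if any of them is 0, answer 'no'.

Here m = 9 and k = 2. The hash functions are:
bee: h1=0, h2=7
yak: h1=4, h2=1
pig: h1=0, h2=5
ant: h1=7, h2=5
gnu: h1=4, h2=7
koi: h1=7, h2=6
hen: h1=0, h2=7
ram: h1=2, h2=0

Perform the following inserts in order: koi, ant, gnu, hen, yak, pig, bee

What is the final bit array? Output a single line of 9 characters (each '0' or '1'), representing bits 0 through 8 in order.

Start: bits=000000000
After insert 'koi': sets bits 6 7 -> bits=000000110
After insert 'ant': sets bits 5 7 -> bits=000001110
After insert 'gnu': sets bits 4 7 -> bits=000011110
After insert 'hen': sets bits 0 7 -> bits=100011110
After insert 'yak': sets bits 1 4 -> bits=110011110
After insert 'pig': sets bits 0 5 -> bits=110011110
After insert 'bee': sets bits 0 7 -> bits=110011110

Answer: 110011110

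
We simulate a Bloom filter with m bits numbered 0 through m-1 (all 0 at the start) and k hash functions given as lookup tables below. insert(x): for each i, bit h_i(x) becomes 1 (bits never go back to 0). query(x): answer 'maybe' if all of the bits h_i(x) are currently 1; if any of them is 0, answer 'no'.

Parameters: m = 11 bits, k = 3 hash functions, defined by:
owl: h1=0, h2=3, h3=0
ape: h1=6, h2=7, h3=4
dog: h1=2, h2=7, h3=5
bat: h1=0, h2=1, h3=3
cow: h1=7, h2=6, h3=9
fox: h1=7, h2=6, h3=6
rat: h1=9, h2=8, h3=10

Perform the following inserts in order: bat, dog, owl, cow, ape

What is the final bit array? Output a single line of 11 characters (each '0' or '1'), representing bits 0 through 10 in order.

Start: bits=00000000000
After insert 'bat': sets bits 0 1 3 -> bits=11010000000
After insert 'dog': sets bits 2 5 7 -> bits=11110101000
After insert 'owl': sets bits 0 3 -> bits=11110101000
After insert 'cow': sets bits 6 7 9 -> bits=11110111010
After insert 'ape': sets bits 4 6 7 -> bits=11111111010

Answer: 11111111010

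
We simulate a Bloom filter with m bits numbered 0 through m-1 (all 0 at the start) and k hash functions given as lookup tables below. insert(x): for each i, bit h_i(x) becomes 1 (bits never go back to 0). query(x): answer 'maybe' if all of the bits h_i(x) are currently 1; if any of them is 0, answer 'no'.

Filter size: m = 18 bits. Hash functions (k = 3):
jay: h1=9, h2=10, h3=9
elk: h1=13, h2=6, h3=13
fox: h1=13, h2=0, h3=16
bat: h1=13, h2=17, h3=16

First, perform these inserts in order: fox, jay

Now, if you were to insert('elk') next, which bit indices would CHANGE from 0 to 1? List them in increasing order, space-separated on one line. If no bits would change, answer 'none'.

Start: bits=000000000000000000
After insert 'fox': sets bits 0 13 16 -> bits=100000000000010010
After insert 'jay': sets bits 9 10 -> bits=100000000110010010
insert 'elk' would touch bits 6 13; currently bit6=0, bit13=1
Bits that are 0 among those (would change 0->1): 6

Answer: 6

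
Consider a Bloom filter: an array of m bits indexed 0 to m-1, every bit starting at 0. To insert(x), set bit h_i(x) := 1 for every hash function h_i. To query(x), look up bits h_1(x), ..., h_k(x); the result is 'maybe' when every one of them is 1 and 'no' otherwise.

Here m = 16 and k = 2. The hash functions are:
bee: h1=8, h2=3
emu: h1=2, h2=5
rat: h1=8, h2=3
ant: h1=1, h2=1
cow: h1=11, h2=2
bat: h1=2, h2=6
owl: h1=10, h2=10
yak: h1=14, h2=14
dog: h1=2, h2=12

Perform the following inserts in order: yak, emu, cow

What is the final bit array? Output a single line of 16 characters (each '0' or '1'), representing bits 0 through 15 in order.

Answer: 0010010000010010

Derivation:
Start: bits=0000000000000000
After insert 'yak': sets bits 14 -> bits=0000000000000010
After insert 'emu': sets bits 2 5 -> bits=0010010000000010
After insert 'cow': sets bits 2 11 -> bits=0010010000010010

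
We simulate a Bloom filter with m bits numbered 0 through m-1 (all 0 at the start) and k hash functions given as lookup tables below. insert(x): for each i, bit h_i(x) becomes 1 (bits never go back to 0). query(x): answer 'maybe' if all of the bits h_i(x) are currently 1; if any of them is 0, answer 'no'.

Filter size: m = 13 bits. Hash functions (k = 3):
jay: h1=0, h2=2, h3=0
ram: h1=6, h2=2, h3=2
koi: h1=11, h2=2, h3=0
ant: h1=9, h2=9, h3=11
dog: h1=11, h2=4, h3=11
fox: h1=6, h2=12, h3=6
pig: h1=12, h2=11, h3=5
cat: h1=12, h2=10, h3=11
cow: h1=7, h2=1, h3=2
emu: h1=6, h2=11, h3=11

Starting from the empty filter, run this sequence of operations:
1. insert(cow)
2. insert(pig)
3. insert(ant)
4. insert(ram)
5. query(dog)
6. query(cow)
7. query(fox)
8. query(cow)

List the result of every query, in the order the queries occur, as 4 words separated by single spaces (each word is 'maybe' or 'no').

Answer: no maybe maybe maybe

Derivation:
Start: bits=0000000000000
Op 1: insert cow -> sets bits 1 2 7 -> bits=0110000100000
Op 2: insert pig -> sets bits 5 11 12 -> bits=0110010100011
Op 3: insert ant -> sets bits 9 11 -> bits=0110010101011
Op 4: insert ram -> sets bits 2 6 -> bits=0110011101011
Op 5: query dog -> checks bit4=0, bit11=1 (has a 0) -> no
Op 6: query cow -> checks bit1=1, bit2=1, bit7=1 (all 1) -> maybe
Op 7: query fox -> checks bit6=1, bit12=1 (all 1) -> maybe
Op 8: query cow -> checks bit1=1, bit2=1, bit7=1 (all 1) -> maybe
Query results in order: no maybe maybe maybe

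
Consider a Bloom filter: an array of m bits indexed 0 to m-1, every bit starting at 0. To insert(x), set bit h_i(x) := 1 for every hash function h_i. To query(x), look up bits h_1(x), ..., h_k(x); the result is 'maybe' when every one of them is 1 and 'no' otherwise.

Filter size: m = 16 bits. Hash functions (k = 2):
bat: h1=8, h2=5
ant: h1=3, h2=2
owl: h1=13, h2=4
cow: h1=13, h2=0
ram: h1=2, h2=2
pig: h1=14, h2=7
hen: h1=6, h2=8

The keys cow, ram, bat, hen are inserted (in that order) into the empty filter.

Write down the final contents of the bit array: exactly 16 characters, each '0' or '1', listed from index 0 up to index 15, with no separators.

Answer: 1010011010000100

Derivation:
Start: bits=0000000000000000
After insert 'cow': sets bits 0 13 -> bits=1000000000000100
After insert 'ram': sets bits 2 -> bits=1010000000000100
After insert 'bat': sets bits 5 8 -> bits=1010010010000100
After insert 'hen': sets bits 6 8 -> bits=1010011010000100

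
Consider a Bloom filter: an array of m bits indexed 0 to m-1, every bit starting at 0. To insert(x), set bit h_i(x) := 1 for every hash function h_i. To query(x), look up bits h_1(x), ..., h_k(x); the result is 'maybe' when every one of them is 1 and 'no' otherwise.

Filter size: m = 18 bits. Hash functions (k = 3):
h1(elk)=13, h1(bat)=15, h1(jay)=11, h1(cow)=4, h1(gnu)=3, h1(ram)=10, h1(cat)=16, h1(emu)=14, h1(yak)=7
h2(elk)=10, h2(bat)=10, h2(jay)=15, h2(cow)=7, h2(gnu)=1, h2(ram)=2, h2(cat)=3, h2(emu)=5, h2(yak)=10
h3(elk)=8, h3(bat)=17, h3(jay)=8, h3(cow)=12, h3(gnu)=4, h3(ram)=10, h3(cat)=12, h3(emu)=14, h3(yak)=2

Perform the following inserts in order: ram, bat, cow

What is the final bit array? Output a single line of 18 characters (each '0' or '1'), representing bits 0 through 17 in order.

Answer: 001010010010100101

Derivation:
Start: bits=000000000000000000
After insert 'ram': sets bits 2 10 -> bits=001000000010000000
After insert 'bat': sets bits 10 15 17 -> bits=001000000010000101
After insert 'cow': sets bits 4 7 12 -> bits=001010010010100101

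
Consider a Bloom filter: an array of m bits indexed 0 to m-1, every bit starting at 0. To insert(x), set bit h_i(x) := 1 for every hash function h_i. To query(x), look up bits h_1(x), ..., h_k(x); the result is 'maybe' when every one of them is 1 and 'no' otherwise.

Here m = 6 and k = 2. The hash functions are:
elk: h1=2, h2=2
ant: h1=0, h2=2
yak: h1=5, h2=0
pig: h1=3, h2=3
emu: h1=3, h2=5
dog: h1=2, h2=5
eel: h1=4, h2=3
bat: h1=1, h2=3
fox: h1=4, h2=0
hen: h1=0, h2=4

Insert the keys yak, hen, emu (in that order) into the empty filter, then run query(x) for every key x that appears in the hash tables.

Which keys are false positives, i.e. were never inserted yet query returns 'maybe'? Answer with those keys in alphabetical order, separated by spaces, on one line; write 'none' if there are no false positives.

Start: bits=000000
After insert 'yak': sets bits 0 5 -> bits=100001
After insert 'hen': sets bits 0 4 -> bits=100011
After insert 'emu': sets bits 3 5 -> bits=100111
Not inserted: ant bat dog eel elk fox pig — query each against bits=100111:
query ant: checks bit0=1, bit2=0 (has a 0) -> no => not a false positive
query bat: checks bit1=0, bit3=1 (has a 0) -> no => not a false positive
query dog: checks bit2=0, bit5=1 (has a 0) -> no => not a false positive
query eel: checks bit3=1, bit4=1 (all 1) -> maybe => FALSE POSITIVE
query elk: checks bit2=0 (has a 0) -> no => not a false positive
query fox: checks bit0=1, bit4=1 (all 1) -> maybe => FALSE POSITIVE
query pig: checks bit3=1 (all 1) -> maybe => FALSE POSITIVE
False positives (alphabetical): eel fox pig

Answer: eel fox pig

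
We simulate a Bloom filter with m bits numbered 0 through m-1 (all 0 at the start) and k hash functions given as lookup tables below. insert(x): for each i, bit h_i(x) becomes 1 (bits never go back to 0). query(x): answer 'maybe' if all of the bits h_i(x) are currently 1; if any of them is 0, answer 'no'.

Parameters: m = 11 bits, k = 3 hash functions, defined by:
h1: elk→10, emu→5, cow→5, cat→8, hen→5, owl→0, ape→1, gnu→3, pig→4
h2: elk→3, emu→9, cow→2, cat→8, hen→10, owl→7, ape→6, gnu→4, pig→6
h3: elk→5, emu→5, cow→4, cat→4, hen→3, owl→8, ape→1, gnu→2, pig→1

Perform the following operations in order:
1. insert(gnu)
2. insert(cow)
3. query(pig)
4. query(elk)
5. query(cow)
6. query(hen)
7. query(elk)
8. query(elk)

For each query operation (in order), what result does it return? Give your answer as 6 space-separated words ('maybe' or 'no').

Start: bits=00000000000
Op 1: insert gnu -> sets bits 2 3 4 -> bits=00111000000
Op 2: insert cow -> sets bits 2 4 5 -> bits=00111100000
Op 3: query pig -> checks bit1=0, bit4=1, bit6=0 (has a 0) -> no
Op 4: query elk -> checks bit3=1, bit5=1, bit10=0 (has a 0) -> no
Op 5: query cow -> checks bit2=1, bit4=1, bit5=1 (all 1) -> maybe
Op 6: query hen -> checks bit3=1, bit5=1, bit10=0 (has a 0) -> no
Op 7: query elk -> checks bit3=1, bit5=1, bit10=0 (has a 0) -> no
Op 8: query elk -> checks bit3=1, bit5=1, bit10=0 (has a 0) -> no
Query results in order: no no maybe no no no

Answer: no no maybe no no no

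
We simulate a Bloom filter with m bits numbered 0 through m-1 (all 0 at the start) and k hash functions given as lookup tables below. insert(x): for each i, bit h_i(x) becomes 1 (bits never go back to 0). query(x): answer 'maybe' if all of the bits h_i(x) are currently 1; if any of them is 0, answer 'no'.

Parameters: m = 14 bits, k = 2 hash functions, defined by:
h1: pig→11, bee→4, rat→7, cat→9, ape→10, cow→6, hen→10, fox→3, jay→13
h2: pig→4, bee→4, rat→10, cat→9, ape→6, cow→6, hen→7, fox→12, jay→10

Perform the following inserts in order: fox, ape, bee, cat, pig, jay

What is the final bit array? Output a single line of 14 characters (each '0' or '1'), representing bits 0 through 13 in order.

Start: bits=00000000000000
After insert 'fox': sets bits 3 12 -> bits=00010000000010
After insert 'ape': sets bits 6 10 -> bits=00010010001010
After insert 'bee': sets bits 4 -> bits=00011010001010
After insert 'cat': sets bits 9 -> bits=00011010011010
After insert 'pig': sets bits 4 11 -> bits=00011010011110
After insert 'jay': sets bits 10 13 -> bits=00011010011111

Answer: 00011010011111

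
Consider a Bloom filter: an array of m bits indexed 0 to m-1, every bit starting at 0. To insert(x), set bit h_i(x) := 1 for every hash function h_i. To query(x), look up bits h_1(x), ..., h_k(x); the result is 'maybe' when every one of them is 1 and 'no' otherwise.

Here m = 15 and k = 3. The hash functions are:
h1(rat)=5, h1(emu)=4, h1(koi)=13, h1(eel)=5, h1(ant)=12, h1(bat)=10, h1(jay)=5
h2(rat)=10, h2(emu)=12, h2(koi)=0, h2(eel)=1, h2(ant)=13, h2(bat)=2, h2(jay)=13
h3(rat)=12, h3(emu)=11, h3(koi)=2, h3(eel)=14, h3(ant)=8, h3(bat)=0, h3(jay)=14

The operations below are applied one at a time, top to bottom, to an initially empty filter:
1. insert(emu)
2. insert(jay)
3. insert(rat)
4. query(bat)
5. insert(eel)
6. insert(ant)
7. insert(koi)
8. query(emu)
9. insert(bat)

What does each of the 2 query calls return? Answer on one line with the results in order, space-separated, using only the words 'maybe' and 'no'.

Start: bits=000000000000000
Op 1: insert emu -> sets bits 4 11 12 -> bits=000010000001100
Op 2: insert jay -> sets bits 5 13 14 -> bits=000011000001111
Op 3: insert rat -> sets bits 5 10 12 -> bits=000011000011111
Op 4: query bat -> checks bit0=0, bit2=0, bit10=1 (has a 0) -> no
Op 5: insert eel -> sets bits 1 5 14 -> bits=010011000011111
Op 6: insert ant -> sets bits 8 12 13 -> bits=010011001011111
Op 7: insert koi -> sets bits 0 2 13 -> bits=111011001011111
Op 8: query emu -> checks bit4=1, bit11=1, bit12=1 (all 1) -> maybe
Op 9: insert bat -> sets bits 0 2 10 -> bits=111011001011111
Query results in order: no maybe

Answer: no maybe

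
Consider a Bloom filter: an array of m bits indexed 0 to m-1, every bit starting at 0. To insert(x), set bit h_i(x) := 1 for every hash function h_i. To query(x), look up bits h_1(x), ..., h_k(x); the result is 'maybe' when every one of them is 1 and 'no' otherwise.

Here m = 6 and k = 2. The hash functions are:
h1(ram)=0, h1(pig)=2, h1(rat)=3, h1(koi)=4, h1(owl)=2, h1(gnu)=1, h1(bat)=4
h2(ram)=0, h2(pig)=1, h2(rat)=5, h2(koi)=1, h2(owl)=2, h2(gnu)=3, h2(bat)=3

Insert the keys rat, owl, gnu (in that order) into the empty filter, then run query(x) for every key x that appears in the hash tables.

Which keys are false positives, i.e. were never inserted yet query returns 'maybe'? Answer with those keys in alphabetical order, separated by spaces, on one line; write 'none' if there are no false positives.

Start: bits=000000
After insert 'rat': sets bits 3 5 -> bits=000101
After insert 'owl': sets bits 2 -> bits=001101
After insert 'gnu': sets bits 1 3 -> bits=011101
Not inserted: bat koi pig ram — query each against bits=011101:
query bat: checks bit3=1, bit4=0 (has a 0) -> no => not a false positive
query koi: checks bit1=1, bit4=0 (has a 0) -> no => not a false positive
query pig: checks bit1=1, bit2=1 (all 1) -> maybe => FALSE POSITIVE
query ram: checks bit0=0 (has a 0) -> no => not a false positive
False positives (alphabetical): pig

Answer: pig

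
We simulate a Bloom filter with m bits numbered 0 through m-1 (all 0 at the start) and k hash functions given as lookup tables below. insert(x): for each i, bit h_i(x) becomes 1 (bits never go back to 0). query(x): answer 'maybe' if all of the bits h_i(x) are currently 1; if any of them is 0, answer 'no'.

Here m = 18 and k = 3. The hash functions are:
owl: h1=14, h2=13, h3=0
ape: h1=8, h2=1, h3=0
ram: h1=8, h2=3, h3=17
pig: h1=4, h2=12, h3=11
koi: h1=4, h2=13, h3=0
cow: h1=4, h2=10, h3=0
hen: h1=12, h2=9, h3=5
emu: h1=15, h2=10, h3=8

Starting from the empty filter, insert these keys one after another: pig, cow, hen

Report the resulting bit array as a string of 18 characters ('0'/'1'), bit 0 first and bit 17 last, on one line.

Start: bits=000000000000000000
After insert 'pig': sets bits 4 11 12 -> bits=000010000001100000
After insert 'cow': sets bits 0 4 10 -> bits=100010000011100000
After insert 'hen': sets bits 5 9 12 -> bits=100011000111100000

Answer: 100011000111100000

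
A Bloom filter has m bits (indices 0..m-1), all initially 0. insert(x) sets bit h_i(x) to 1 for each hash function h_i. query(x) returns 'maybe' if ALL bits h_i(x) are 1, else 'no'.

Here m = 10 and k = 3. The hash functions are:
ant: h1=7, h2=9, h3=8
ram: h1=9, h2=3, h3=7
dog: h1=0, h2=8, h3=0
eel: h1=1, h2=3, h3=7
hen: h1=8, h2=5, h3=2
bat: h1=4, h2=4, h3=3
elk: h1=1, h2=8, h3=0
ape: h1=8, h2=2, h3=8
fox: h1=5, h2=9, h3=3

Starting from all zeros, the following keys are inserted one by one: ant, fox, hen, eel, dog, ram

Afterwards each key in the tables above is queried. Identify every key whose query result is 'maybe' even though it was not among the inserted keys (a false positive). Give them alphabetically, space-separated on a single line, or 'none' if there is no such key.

Answer: ape elk

Derivation:
Start: bits=0000000000
After insert 'ant': sets bits 7 8 9 -> bits=0000000111
After insert 'fox': sets bits 3 5 9 -> bits=0001010111
After insert 'hen': sets bits 2 5 8 -> bits=0011010111
After insert 'eel': sets bits 1 3 7 -> bits=0111010111
After insert 'dog': sets bits 0 8 -> bits=1111010111
After insert 'ram': sets bits 3 7 9 -> bits=1111010111
Not inserted: ape bat elk — query each against bits=1111010111:
query ape: checks bit2=1, bit8=1 (all 1) -> maybe => FALSE POSITIVE
query bat: checks bit3=1, bit4=0 (has a 0) -> no => not a false positive
query elk: checks bit0=1, bit1=1, bit8=1 (all 1) -> maybe => FALSE POSITIVE
False positives (alphabetical): ape elk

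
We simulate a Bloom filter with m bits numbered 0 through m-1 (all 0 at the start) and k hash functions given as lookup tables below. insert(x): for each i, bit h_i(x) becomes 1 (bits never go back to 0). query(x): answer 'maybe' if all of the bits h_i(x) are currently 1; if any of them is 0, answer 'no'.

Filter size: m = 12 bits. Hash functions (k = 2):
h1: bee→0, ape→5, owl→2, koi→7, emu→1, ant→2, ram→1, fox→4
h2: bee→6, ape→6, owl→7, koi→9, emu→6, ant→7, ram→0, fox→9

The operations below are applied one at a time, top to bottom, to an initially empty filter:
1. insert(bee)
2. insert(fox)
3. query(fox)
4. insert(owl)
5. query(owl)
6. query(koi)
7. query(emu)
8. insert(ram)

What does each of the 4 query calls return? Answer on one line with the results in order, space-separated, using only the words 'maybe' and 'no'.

Answer: maybe maybe maybe no

Derivation:
Start: bits=000000000000
Op 1: insert bee -> sets bits 0 6 -> bits=100000100000
Op 2: insert fox -> sets bits 4 9 -> bits=100010100100
Op 3: query fox -> checks bit4=1, bit9=1 (all 1) -> maybe
Op 4: insert owl -> sets bits 2 7 -> bits=101010110100
Op 5: query owl -> checks bit2=1, bit7=1 (all 1) -> maybe
Op 6: query koi -> checks bit7=1, bit9=1 (all 1) -> maybe
Op 7: query emu -> checks bit1=0, bit6=1 (has a 0) -> no
Op 8: insert ram -> sets bits 0 1 -> bits=111010110100
Query results in order: maybe maybe maybe no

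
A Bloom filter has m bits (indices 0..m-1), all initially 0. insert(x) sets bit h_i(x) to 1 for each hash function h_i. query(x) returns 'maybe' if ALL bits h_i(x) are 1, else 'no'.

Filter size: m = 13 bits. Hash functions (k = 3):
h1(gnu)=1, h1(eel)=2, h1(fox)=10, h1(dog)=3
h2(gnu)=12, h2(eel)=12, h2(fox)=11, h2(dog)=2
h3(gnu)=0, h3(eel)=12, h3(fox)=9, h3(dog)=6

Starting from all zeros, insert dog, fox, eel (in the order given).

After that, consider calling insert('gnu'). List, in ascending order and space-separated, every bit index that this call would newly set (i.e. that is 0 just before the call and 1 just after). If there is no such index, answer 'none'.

Start: bits=0000000000000
After insert 'dog': sets bits 2 3 6 -> bits=0011001000000
After insert 'fox': sets bits 9 10 11 -> bits=0011001001110
After insert 'eel': sets bits 2 12 -> bits=0011001001111
insert 'gnu' would touch bits 0 1 12; currently bit0=0, bit1=0, bit12=1
Bits that are 0 among those (would change 0->1): 0 1

Answer: 0 1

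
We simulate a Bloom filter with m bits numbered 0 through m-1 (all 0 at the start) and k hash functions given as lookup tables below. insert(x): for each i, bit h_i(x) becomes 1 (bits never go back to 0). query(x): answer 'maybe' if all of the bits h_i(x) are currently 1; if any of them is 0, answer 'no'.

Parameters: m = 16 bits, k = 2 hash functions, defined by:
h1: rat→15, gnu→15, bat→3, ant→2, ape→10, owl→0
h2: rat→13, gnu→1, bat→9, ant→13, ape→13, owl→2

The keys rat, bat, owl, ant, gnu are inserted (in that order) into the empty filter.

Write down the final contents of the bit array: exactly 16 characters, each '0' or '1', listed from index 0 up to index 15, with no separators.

Answer: 1111000001000101

Derivation:
Start: bits=0000000000000000
After insert 'rat': sets bits 13 15 -> bits=0000000000000101
After insert 'bat': sets bits 3 9 -> bits=0001000001000101
After insert 'owl': sets bits 0 2 -> bits=1011000001000101
After insert 'ant': sets bits 2 13 -> bits=1011000001000101
After insert 'gnu': sets bits 1 15 -> bits=1111000001000101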